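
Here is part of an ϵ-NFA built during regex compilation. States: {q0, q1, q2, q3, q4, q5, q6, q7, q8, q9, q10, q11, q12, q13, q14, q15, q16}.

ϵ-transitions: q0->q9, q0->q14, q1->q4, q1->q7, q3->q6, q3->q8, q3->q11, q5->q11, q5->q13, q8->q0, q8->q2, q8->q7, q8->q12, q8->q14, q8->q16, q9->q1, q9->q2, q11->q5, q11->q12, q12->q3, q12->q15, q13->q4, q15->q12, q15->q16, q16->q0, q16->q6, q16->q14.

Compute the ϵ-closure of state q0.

Start with {q0}.
From q0 via ϵ: add q9, q14.
From q9 via ϵ: add q1, q2.
From q1 via ϵ: add q4, q7.
No new states can be added; the closed set is {q0, q1, q2, q4, q7, q9, q14}.

{q0, q1, q2, q4, q7, q9, q14}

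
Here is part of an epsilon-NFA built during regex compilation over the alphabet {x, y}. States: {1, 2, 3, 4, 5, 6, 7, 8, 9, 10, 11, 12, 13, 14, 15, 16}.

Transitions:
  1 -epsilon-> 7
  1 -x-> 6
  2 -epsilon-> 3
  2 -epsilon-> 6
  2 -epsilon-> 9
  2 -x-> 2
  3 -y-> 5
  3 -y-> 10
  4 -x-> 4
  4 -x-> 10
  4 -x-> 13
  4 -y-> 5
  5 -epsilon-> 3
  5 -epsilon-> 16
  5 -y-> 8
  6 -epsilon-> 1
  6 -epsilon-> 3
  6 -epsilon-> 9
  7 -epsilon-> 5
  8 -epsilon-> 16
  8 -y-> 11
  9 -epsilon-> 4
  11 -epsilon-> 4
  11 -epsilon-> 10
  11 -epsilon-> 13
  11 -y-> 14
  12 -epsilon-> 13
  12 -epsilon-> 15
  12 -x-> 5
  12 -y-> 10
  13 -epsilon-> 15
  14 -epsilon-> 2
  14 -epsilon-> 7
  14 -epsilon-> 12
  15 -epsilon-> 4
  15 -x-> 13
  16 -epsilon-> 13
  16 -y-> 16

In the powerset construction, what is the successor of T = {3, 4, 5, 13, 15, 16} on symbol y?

{3, 4, 5, 8, 10, 13, 15, 16}

3 on y → {5, 10}.
4 on y → {5}.
5 on y → {8}.
16 on y → {16}.
No y-transition from 13, 15.
Union after reading y: {5, 8, 10, 16}.
Now take the epsilon-closure:
From 5 via epsilon: add 3.
From 16 via epsilon: add 13.
From 13 via epsilon: add 15.
From 15 via epsilon: add 4.
No new states can be added; the closed set is {3, 4, 5, 8, 10, 13, 15, 16}.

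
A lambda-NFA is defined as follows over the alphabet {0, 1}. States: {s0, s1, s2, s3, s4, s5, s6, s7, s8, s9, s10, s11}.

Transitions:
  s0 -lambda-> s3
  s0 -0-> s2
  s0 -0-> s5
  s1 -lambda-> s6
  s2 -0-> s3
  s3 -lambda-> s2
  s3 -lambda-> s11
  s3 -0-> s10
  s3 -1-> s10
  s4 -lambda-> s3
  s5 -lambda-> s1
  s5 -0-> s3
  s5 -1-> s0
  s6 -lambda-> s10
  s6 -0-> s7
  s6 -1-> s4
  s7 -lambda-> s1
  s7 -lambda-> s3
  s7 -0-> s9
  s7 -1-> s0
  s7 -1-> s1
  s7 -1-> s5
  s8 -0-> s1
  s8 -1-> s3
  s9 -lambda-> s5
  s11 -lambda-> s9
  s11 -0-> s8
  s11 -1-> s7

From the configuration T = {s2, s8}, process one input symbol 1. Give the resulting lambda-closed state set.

s8 on 1 → {s3}.
No 1-transition from s2.
Union after reading 1: {s3}.
Now take the lambda-closure:
From s3 via lambda: add s2, s11.
From s11 via lambda: add s9.
From s9 via lambda: add s5.
From s5 via lambda: add s1.
From s1 via lambda: add s6.
From s6 via lambda: add s10.
No new states can be added; the closed set is {s1, s2, s3, s5, s6, s9, s10, s11}.

{s1, s2, s3, s5, s6, s9, s10, s11}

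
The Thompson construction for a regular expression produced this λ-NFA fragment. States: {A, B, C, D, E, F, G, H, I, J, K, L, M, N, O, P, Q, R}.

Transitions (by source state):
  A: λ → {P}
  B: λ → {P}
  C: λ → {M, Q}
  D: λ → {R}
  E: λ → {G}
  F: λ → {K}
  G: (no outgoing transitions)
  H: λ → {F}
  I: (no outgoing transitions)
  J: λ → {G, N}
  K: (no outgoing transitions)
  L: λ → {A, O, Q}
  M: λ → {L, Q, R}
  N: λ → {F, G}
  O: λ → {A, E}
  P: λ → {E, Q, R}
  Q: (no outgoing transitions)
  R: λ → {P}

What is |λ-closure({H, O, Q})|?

10

Start with {H, O, Q}.
From H via λ: add F.
From O via λ: add A, E.
From A via λ: add P.
From E via λ: add G.
From F via λ: add K.
From P via λ: add R.
λ-closure = {A, E, F, G, H, K, O, P, Q, R}, which has 10 states.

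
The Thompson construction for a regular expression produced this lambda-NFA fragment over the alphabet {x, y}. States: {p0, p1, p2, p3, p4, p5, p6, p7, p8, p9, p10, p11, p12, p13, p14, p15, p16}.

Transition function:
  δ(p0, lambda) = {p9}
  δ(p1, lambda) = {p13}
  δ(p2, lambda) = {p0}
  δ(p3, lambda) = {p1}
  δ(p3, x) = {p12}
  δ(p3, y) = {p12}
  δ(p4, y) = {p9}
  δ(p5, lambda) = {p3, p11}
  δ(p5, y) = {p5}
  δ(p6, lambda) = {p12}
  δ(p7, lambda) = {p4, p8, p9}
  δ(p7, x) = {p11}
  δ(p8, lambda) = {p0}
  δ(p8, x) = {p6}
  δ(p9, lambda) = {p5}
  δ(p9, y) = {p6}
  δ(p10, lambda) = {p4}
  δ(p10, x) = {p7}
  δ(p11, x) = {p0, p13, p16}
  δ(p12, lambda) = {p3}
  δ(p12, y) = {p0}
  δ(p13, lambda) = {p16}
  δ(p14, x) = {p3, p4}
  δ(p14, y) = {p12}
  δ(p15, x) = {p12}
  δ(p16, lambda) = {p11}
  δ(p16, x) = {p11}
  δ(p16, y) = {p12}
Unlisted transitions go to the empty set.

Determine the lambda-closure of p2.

Start with {p2}.
From p2 via lambda: add p0.
From p0 via lambda: add p9.
From p9 via lambda: add p5.
From p5 via lambda: add p3, p11.
From p3 via lambda: add p1.
From p1 via lambda: add p13.
From p13 via lambda: add p16.
No new states can be added; the closed set is {p0, p1, p2, p3, p5, p9, p11, p13, p16}.

{p0, p1, p2, p3, p5, p9, p11, p13, p16}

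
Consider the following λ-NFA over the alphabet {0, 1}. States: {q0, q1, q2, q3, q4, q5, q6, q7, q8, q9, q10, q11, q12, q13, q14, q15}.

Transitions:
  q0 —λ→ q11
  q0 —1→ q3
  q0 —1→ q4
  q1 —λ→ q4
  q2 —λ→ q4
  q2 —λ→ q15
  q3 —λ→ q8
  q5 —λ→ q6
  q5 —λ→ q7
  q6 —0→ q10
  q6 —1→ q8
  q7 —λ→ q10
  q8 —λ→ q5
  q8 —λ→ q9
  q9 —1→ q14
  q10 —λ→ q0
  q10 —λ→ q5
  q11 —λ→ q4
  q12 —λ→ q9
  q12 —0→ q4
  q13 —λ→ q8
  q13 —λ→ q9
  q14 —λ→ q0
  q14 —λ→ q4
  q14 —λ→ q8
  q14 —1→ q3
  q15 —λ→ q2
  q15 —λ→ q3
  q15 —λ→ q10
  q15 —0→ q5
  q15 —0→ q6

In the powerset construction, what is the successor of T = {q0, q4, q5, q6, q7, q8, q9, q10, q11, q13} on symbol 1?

q0 on 1 → {q3, q4}.
q6 on 1 → {q8}.
q9 on 1 → {q14}.
No 1-transition from q4, q5, q7, q8, q10, q11, q13.
Union after reading 1: {q3, q4, q8, q14}.
Now take the λ-closure:
From q8 via λ: add q5, q9.
From q14 via λ: add q0.
From q0 via λ: add q11.
From q5 via λ: add q6, q7.
From q7 via λ: add q10.
No new states can be added; the closed set is {q0, q3, q4, q5, q6, q7, q8, q9, q10, q11, q14}.

{q0, q3, q4, q5, q6, q7, q8, q9, q10, q11, q14}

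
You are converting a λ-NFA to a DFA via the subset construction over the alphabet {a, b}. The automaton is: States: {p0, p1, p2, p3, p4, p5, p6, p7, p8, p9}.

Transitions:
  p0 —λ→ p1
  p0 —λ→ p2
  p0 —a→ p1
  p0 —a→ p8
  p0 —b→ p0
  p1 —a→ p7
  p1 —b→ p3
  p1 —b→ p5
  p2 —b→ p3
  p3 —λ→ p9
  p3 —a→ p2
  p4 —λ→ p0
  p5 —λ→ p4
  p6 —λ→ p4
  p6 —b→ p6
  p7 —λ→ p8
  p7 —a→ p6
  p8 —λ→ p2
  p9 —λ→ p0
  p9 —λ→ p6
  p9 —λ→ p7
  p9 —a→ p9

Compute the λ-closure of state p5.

Start with {p5}.
From p5 via λ: add p4.
From p4 via λ: add p0.
From p0 via λ: add p1, p2.
No new states can be added; the closed set is {p0, p1, p2, p4, p5}.

{p0, p1, p2, p4, p5}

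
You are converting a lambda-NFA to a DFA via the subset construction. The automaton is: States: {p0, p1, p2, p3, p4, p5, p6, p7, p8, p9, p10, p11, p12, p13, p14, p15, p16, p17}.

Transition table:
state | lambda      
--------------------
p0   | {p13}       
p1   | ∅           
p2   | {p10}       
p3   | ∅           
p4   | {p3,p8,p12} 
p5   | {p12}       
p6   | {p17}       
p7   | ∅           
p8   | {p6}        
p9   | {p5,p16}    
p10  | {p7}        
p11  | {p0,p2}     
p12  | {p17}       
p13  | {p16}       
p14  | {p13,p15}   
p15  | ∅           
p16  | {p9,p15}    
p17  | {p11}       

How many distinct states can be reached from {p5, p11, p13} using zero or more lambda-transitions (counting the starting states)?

Start with {p5, p11, p13}.
From p5 via lambda: add p12.
From p11 via lambda: add p0, p2.
From p13 via lambda: add p16.
From p2 via lambda: add p10.
From p12 via lambda: add p17.
From p16 via lambda: add p9, p15.
From p10 via lambda: add p7.
lambda-closure = {p0, p2, p5, p7, p9, p10, p11, p12, p13, p15, p16, p17}, which has 12 states.

12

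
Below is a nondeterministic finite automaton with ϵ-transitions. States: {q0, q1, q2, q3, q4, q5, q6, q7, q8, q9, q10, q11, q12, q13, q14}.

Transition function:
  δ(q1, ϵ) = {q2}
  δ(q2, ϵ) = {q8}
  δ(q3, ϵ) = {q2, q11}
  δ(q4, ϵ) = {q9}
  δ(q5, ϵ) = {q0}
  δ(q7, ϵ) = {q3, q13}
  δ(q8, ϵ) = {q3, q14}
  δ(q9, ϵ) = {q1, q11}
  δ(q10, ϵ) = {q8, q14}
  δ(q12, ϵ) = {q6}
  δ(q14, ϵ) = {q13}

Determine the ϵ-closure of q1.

Start with {q1}.
From q1 via ϵ: add q2.
From q2 via ϵ: add q8.
From q8 via ϵ: add q3, q14.
From q3 via ϵ: add q11.
From q14 via ϵ: add q13.
No new states can be added; the closed set is {q1, q2, q3, q8, q11, q13, q14}.

{q1, q2, q3, q8, q11, q13, q14}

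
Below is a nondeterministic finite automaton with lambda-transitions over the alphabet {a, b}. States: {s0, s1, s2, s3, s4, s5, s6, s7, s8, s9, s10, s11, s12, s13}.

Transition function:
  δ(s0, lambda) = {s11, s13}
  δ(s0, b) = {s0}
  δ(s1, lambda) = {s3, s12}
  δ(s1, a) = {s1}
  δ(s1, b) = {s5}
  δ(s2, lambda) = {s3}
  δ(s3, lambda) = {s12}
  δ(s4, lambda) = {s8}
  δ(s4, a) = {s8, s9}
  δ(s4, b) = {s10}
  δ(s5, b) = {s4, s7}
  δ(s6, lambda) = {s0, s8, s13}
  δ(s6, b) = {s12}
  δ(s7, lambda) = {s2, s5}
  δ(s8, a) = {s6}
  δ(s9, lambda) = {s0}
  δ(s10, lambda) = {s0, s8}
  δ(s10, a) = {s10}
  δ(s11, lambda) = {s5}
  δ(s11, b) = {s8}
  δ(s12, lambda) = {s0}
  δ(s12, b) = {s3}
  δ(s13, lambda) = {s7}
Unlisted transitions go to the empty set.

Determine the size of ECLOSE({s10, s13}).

10

Start with {s10, s13}.
From s10 via lambda: add s0, s8.
From s13 via lambda: add s7.
From s0 via lambda: add s11.
From s7 via lambda: add s2, s5.
From s2 via lambda: add s3.
From s3 via lambda: add s12.
lambda-closure = {s0, s2, s3, s5, s7, s8, s10, s11, s12, s13}, which has 10 states.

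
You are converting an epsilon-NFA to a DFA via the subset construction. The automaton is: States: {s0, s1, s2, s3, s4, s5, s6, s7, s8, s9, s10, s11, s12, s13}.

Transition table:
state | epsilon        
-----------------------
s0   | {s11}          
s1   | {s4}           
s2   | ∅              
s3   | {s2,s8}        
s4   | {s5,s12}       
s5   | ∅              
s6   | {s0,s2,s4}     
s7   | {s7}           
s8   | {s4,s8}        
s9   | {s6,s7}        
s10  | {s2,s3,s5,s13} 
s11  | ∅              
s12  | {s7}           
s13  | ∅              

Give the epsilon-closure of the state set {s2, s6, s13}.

{s0, s2, s4, s5, s6, s7, s11, s12, s13}

Start with {s2, s6, s13}.
From s6 via epsilon: add s0, s4.
From s0 via epsilon: add s11.
From s4 via epsilon: add s5, s12.
From s12 via epsilon: add s7.
No new states can be added; the closed set is {s0, s2, s4, s5, s6, s7, s11, s12, s13}.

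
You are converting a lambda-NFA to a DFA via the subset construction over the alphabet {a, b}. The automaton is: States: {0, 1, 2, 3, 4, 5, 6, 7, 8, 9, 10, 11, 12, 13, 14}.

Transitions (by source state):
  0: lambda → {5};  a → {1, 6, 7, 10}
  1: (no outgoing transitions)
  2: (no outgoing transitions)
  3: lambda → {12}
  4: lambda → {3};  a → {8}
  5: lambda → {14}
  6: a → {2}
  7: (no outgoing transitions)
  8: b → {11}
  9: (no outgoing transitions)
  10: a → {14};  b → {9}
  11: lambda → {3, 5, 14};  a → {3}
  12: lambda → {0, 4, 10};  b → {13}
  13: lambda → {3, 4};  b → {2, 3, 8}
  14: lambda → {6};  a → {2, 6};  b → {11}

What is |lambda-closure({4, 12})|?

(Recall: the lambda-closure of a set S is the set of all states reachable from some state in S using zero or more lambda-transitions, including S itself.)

Start with {4, 12}.
From 4 via lambda: add 3.
From 12 via lambda: add 0, 10.
From 0 via lambda: add 5.
From 5 via lambda: add 14.
From 14 via lambda: add 6.
lambda-closure = {0, 3, 4, 5, 6, 10, 12, 14}, which has 8 states.

8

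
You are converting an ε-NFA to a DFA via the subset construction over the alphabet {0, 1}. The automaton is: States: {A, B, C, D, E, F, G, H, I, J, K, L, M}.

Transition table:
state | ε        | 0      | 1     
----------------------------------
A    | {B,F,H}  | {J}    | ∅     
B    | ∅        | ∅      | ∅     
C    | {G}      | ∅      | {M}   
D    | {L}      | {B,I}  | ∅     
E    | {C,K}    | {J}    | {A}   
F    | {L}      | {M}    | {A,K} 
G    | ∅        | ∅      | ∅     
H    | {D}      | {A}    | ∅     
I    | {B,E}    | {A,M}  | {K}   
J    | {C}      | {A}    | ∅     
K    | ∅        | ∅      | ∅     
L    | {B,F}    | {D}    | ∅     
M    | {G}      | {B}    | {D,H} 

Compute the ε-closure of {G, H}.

Start with {G, H}.
From H via ε: add D.
From D via ε: add L.
From L via ε: add B, F.
No new states can be added; the closed set is {B, D, F, G, H, L}.

{B, D, F, G, H, L}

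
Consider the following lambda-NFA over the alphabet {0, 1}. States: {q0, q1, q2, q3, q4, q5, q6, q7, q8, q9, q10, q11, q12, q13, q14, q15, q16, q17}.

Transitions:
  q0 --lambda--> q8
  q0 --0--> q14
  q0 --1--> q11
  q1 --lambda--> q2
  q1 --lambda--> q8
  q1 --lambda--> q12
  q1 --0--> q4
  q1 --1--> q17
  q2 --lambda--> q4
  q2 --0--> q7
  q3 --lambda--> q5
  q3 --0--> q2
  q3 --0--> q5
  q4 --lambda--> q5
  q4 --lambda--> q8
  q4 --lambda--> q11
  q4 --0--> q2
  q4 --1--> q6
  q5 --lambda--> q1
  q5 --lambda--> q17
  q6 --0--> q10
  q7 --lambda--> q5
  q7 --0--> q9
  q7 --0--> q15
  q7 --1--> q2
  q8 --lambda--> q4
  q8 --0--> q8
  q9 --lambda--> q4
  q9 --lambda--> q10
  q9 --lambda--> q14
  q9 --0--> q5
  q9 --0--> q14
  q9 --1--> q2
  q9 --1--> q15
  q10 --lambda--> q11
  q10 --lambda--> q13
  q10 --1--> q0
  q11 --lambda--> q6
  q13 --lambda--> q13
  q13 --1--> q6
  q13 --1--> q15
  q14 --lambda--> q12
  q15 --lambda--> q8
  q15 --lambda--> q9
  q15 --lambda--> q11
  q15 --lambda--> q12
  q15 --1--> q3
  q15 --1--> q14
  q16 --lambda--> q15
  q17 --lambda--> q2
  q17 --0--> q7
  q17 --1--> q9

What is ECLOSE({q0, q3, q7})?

Start with {q0, q3, q7}.
From q0 via lambda: add q8.
From q3 via lambda: add q5.
From q5 via lambda: add q1, q17.
From q8 via lambda: add q4.
From q1 via lambda: add q2, q12.
From q4 via lambda: add q11.
From q11 via lambda: add q6.
No new states can be added; the closed set is {q0, q1, q2, q3, q4, q5, q6, q7, q8, q11, q12, q17}.

{q0, q1, q2, q3, q4, q5, q6, q7, q8, q11, q12, q17}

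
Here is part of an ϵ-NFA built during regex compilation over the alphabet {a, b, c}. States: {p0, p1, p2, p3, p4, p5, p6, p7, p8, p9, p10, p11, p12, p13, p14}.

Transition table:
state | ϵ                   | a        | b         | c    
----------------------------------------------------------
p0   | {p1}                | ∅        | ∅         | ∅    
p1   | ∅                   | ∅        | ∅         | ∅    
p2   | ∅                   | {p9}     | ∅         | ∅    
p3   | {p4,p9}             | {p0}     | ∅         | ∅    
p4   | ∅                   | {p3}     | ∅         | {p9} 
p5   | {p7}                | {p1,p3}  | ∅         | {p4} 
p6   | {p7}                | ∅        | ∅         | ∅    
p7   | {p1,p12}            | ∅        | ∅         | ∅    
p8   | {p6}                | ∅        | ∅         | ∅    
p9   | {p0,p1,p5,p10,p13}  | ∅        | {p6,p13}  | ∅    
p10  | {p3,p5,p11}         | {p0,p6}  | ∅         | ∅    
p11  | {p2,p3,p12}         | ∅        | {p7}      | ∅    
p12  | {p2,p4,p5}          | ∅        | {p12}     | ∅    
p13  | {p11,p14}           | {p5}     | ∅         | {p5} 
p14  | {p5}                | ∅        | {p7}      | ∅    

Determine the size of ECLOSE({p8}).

8

Start with {p8}.
From p8 via ϵ: add p6.
From p6 via ϵ: add p7.
From p7 via ϵ: add p1, p12.
From p12 via ϵ: add p2, p4, p5.
ϵ-closure = {p1, p2, p4, p5, p6, p7, p8, p12}, which has 8 states.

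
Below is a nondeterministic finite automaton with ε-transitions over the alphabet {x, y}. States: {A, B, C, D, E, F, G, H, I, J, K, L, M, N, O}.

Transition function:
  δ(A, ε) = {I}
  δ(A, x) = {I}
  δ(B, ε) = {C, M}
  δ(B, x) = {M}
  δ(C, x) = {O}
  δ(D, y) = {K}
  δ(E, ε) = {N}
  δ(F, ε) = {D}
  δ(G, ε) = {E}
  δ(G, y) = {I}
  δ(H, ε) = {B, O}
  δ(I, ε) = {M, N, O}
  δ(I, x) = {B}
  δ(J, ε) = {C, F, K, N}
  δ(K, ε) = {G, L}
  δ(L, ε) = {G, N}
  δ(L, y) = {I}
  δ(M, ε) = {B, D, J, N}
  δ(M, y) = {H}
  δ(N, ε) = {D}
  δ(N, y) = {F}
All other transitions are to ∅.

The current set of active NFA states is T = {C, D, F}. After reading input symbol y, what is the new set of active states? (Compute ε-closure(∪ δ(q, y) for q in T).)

D on y → {K}.
No y-transition from C, F.
Union after reading y: {K}.
Now take the ε-closure:
From K via ε: add G, L.
From G via ε: add E.
From L via ε: add N.
From N via ε: add D.
No new states can be added; the closed set is {D, E, G, K, L, N}.

{D, E, G, K, L, N}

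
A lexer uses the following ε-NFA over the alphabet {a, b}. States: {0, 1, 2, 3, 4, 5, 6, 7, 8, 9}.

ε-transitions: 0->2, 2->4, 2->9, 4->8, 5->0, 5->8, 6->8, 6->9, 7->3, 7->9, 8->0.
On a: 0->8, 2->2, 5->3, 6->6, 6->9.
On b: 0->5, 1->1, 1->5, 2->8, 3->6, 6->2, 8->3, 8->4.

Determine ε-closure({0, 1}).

{0, 1, 2, 4, 8, 9}

Start with {0, 1}.
From 0 via ε: add 2.
From 2 via ε: add 4, 9.
From 4 via ε: add 8.
No new states can be added; the closed set is {0, 1, 2, 4, 8, 9}.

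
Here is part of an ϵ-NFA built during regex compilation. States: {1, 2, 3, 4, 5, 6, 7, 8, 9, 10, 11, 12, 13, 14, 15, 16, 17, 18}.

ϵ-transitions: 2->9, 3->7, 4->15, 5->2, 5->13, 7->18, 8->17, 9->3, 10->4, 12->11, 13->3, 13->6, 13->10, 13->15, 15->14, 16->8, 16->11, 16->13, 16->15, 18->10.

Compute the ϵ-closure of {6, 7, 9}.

{3, 4, 6, 7, 9, 10, 14, 15, 18}

Start with {6, 7, 9}.
From 7 via ϵ: add 18.
From 9 via ϵ: add 3.
From 18 via ϵ: add 10.
From 10 via ϵ: add 4.
From 4 via ϵ: add 15.
From 15 via ϵ: add 14.
No new states can be added; the closed set is {3, 4, 6, 7, 9, 10, 14, 15, 18}.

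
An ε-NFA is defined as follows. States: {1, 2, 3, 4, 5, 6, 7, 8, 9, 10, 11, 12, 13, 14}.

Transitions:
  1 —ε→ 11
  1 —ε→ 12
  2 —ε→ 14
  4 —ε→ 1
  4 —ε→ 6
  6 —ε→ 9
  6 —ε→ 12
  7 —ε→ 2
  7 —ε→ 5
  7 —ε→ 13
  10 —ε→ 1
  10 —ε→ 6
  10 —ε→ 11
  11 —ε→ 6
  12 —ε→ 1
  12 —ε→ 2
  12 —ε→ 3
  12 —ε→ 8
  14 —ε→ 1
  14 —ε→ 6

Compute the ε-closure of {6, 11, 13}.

Start with {6, 11, 13}.
From 6 via ε: add 9, 12.
From 12 via ε: add 1, 2, 3, 8.
From 2 via ε: add 14.
No new states can be added; the closed set is {1, 2, 3, 6, 8, 9, 11, 12, 13, 14}.

{1, 2, 3, 6, 8, 9, 11, 12, 13, 14}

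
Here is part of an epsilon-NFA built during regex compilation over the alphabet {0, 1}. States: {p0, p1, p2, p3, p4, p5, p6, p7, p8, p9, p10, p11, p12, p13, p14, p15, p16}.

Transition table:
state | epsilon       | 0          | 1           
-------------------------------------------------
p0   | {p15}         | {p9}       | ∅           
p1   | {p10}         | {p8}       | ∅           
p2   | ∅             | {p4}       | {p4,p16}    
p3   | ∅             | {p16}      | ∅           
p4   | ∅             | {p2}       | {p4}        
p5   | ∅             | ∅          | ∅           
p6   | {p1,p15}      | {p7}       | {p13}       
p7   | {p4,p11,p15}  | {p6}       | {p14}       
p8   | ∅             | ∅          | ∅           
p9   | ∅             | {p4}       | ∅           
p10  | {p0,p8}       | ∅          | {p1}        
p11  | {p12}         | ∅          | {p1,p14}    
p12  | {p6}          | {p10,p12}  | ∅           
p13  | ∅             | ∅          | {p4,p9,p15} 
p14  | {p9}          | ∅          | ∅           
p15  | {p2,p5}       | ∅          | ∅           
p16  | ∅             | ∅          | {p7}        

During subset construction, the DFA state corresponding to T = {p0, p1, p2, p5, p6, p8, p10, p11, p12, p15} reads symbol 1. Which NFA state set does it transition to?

p2 on 1 → {p4, p16}.
p6 on 1 → {p13}.
p10 on 1 → {p1}.
p11 on 1 → {p1, p14}.
No 1-transition from p0, p1, p5, p8, p12, p15.
Union after reading 1: {p1, p4, p13, p14, p16}.
Now take the epsilon-closure:
From p1 via epsilon: add p10.
From p14 via epsilon: add p9.
From p10 via epsilon: add p0, p8.
From p0 via epsilon: add p15.
From p15 via epsilon: add p2, p5.
No new states can be added; the closed set is {p0, p1, p2, p4, p5, p8, p9, p10, p13, p14, p15, p16}.

{p0, p1, p2, p4, p5, p8, p9, p10, p13, p14, p15, p16}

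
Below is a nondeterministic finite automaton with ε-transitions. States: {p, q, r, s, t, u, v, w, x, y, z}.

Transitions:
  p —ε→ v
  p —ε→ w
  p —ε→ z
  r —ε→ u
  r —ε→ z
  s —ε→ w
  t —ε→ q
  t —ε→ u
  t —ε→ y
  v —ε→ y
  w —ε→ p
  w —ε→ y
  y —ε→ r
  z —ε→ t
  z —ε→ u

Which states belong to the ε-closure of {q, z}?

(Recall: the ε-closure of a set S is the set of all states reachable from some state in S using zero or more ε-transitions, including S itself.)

Start with {q, z}.
From z via ε: add t, u.
From t via ε: add y.
From y via ε: add r.
No new states can be added; the closed set is {q, r, t, u, y, z}.

{q, r, t, u, y, z}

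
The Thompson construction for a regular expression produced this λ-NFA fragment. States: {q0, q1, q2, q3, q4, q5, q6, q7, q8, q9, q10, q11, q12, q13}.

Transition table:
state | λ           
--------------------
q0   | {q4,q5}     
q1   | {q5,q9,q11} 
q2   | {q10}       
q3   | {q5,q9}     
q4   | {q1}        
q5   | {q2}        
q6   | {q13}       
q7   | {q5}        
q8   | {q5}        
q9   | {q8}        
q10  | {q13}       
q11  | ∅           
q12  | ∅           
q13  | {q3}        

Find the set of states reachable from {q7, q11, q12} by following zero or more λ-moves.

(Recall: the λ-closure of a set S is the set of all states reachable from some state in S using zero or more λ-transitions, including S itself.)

{q2, q3, q5, q7, q8, q9, q10, q11, q12, q13}

Start with {q7, q11, q12}.
From q7 via λ: add q5.
From q5 via λ: add q2.
From q2 via λ: add q10.
From q10 via λ: add q13.
From q13 via λ: add q3.
From q3 via λ: add q9.
From q9 via λ: add q8.
No new states can be added; the closed set is {q2, q3, q5, q7, q8, q9, q10, q11, q12, q13}.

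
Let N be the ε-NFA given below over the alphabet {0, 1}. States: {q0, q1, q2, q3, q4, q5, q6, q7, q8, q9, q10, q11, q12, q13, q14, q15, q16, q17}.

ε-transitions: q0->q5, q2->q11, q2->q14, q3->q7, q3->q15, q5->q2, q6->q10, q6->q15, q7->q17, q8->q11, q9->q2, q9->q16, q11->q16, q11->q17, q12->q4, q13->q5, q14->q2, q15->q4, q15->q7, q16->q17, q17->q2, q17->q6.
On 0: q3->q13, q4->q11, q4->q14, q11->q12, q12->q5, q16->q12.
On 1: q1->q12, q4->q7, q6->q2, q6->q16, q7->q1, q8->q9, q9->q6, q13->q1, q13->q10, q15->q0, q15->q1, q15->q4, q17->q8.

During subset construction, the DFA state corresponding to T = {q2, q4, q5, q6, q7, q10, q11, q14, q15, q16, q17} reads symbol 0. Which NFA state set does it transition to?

{q2, q4, q6, q7, q10, q11, q12, q14, q15, q16, q17}

q4 on 0 → {q11, q14}.
q11 on 0 → {q12}.
q16 on 0 → {q12}.
No 0-transition from q2, q5, q6, q7, q10, q14, q15, q17.
Union after reading 0: {q11, q12, q14}.
Now take the ε-closure:
From q11 via ε: add q16, q17.
From q12 via ε: add q4.
From q14 via ε: add q2.
From q17 via ε: add q6.
From q6 via ε: add q10, q15.
From q15 via ε: add q7.
No new states can be added; the closed set is {q2, q4, q6, q7, q10, q11, q12, q14, q15, q16, q17}.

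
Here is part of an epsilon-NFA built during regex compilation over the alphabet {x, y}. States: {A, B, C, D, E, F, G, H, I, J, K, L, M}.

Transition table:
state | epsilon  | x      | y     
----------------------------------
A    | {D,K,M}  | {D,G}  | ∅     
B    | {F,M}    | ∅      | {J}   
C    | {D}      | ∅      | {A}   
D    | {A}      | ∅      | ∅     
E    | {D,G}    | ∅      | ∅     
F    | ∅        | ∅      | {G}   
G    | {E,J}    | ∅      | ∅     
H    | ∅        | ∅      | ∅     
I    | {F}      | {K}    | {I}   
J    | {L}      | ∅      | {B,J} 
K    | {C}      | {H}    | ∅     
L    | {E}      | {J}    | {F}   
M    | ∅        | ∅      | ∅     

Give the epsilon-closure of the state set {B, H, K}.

{A, B, C, D, F, H, K, M}

Start with {B, H, K}.
From B via epsilon: add F, M.
From K via epsilon: add C.
From C via epsilon: add D.
From D via epsilon: add A.
No new states can be added; the closed set is {A, B, C, D, F, H, K, M}.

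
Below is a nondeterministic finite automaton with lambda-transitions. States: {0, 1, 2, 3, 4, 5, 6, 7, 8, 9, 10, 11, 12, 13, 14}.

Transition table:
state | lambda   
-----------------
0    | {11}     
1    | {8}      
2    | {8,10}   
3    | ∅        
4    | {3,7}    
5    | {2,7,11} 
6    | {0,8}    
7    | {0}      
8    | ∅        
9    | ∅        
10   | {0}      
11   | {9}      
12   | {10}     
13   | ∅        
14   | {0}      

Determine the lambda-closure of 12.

Start with {12}.
From 12 via lambda: add 10.
From 10 via lambda: add 0.
From 0 via lambda: add 11.
From 11 via lambda: add 9.
No new states can be added; the closed set is {0, 9, 10, 11, 12}.

{0, 9, 10, 11, 12}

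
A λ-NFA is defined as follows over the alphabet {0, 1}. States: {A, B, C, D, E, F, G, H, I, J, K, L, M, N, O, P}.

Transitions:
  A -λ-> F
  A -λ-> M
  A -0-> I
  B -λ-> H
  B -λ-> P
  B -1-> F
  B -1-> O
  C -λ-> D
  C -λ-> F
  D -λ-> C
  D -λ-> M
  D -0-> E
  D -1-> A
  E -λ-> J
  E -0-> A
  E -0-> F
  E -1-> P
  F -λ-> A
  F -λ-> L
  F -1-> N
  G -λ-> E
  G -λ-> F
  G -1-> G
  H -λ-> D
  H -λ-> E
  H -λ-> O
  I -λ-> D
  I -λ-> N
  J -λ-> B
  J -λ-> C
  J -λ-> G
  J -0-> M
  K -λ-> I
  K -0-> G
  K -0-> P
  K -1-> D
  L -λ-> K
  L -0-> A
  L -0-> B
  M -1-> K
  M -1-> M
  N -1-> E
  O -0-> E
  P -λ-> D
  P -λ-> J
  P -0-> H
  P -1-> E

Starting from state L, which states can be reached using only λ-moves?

{A, C, D, F, I, K, L, M, N}

Start with {L}.
From L via λ: add K.
From K via λ: add I.
From I via λ: add D, N.
From D via λ: add C, M.
From C via λ: add F.
From F via λ: add A.
No new states can be added; the closed set is {A, C, D, F, I, K, L, M, N}.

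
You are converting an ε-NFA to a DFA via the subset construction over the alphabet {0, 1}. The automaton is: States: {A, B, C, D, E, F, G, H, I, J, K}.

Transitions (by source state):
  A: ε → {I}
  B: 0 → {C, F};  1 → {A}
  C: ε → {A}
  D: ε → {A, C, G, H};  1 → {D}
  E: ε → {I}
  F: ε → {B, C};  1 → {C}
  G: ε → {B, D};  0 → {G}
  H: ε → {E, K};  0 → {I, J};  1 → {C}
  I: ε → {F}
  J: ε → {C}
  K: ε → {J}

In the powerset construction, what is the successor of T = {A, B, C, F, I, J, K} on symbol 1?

{A, B, C, F, I}

B on 1 → {A}.
F on 1 → {C}.
No 1-transition from A, C, I, J, K.
Union after reading 1: {A, C}.
Now take the ε-closure:
From A via ε: add I.
From I via ε: add F.
From F via ε: add B.
No new states can be added; the closed set is {A, B, C, F, I}.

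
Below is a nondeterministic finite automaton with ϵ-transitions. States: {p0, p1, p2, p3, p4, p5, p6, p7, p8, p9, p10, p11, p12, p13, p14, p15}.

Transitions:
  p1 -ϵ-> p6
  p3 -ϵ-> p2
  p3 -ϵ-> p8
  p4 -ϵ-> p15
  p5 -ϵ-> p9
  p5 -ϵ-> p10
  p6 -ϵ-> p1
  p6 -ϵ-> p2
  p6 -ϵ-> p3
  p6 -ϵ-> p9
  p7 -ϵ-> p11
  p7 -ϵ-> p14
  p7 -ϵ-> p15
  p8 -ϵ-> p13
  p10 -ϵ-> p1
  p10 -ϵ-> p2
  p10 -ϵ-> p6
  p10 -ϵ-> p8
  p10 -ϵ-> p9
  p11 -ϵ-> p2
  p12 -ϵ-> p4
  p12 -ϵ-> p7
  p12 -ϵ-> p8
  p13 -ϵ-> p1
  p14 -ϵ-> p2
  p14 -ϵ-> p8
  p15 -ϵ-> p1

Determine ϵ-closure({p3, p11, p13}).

Start with {p3, p11, p13}.
From p3 via ϵ: add p2, p8.
From p13 via ϵ: add p1.
From p1 via ϵ: add p6.
From p6 via ϵ: add p9.
No new states can be added; the closed set is {p1, p2, p3, p6, p8, p9, p11, p13}.

{p1, p2, p3, p6, p8, p9, p11, p13}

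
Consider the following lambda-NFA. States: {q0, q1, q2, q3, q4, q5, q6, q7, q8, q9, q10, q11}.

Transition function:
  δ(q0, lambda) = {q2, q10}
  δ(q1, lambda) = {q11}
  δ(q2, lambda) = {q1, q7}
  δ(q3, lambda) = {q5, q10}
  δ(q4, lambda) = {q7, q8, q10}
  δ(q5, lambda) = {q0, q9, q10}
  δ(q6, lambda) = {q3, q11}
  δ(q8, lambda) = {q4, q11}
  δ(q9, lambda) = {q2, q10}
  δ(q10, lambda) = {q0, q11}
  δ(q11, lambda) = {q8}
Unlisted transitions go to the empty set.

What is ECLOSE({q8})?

Start with {q8}.
From q8 via lambda: add q4, q11.
From q4 via lambda: add q7, q10.
From q10 via lambda: add q0.
From q0 via lambda: add q2.
From q2 via lambda: add q1.
No new states can be added; the closed set is {q0, q1, q2, q4, q7, q8, q10, q11}.

{q0, q1, q2, q4, q7, q8, q10, q11}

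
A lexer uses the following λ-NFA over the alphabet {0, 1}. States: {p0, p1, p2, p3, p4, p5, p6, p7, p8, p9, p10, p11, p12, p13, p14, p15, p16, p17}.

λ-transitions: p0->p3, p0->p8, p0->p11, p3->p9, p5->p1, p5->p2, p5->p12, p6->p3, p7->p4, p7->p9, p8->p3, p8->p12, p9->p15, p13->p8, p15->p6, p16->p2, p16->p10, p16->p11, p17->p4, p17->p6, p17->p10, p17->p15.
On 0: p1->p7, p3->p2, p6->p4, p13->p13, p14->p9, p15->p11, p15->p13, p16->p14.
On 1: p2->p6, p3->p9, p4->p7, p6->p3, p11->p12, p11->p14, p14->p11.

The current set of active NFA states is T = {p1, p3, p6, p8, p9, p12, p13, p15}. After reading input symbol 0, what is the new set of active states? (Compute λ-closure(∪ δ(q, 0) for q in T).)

{p2, p3, p4, p6, p7, p8, p9, p11, p12, p13, p15}

p1 on 0 → {p7}.
p3 on 0 → {p2}.
p6 on 0 → {p4}.
p13 on 0 → {p13}.
p15 on 0 → {p11, p13}.
No 0-transition from p8, p9, p12.
Union after reading 0: {p2, p4, p7, p11, p13}.
Now take the λ-closure:
From p7 via λ: add p9.
From p13 via λ: add p8.
From p8 via λ: add p3, p12.
From p9 via λ: add p15.
From p15 via λ: add p6.
No new states can be added; the closed set is {p2, p3, p4, p6, p7, p8, p9, p11, p12, p13, p15}.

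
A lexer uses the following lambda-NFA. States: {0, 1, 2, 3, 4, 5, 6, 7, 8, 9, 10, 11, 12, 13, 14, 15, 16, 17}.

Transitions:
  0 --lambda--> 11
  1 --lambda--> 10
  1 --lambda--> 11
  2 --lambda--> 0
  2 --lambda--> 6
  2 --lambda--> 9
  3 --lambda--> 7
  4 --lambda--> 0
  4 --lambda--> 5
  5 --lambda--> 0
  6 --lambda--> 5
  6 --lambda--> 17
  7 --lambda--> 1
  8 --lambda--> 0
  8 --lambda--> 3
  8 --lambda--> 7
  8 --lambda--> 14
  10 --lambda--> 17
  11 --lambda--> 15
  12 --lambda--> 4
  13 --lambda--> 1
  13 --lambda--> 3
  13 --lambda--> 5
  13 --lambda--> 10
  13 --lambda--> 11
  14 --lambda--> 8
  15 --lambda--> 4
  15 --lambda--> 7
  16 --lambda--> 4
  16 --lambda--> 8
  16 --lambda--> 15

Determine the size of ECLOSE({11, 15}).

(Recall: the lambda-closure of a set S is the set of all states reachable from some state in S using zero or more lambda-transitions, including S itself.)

9

Start with {11, 15}.
From 15 via lambda: add 4, 7.
From 4 via lambda: add 0, 5.
From 7 via lambda: add 1.
From 1 via lambda: add 10.
From 10 via lambda: add 17.
lambda-closure = {0, 1, 4, 5, 7, 10, 11, 15, 17}, which has 9 states.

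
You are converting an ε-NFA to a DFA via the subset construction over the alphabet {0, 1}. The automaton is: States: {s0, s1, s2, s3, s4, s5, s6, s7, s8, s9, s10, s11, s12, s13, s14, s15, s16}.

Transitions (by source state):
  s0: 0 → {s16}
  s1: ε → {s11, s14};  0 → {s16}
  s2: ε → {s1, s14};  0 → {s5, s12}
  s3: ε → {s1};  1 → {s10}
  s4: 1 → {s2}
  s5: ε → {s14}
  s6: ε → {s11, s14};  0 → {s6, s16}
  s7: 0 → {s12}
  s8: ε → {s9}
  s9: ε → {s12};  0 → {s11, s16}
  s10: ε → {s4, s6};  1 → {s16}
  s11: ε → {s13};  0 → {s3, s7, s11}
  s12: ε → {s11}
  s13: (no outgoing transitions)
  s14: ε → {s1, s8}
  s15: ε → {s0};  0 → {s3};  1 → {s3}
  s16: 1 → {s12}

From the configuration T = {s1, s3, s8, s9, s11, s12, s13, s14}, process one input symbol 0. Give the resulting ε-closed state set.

s1 on 0 → {s16}.
s9 on 0 → {s11, s16}.
s11 on 0 → {s3, s7, s11}.
No 0-transition from s3, s8, s12, s13, s14.
Union after reading 0: {s3, s7, s11, s16}.
Now take the ε-closure:
From s3 via ε: add s1.
From s11 via ε: add s13.
From s1 via ε: add s14.
From s14 via ε: add s8.
From s8 via ε: add s9.
From s9 via ε: add s12.
No new states can be added; the closed set is {s1, s3, s7, s8, s9, s11, s12, s13, s14, s16}.

{s1, s3, s7, s8, s9, s11, s12, s13, s14, s16}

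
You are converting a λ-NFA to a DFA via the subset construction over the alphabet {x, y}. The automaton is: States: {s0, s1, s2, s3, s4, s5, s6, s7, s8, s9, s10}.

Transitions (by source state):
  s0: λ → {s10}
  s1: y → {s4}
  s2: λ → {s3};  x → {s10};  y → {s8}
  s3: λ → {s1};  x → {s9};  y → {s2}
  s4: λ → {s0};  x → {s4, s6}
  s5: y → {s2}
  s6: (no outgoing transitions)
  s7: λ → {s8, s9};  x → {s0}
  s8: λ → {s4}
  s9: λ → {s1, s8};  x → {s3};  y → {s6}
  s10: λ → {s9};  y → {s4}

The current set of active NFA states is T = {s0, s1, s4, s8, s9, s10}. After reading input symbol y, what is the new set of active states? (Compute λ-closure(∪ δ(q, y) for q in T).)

{s0, s1, s4, s6, s8, s9, s10}

s1 on y → {s4}.
s9 on y → {s6}.
s10 on y → {s4}.
No y-transition from s0, s4, s8.
Union after reading y: {s4, s6}.
Now take the λ-closure:
From s4 via λ: add s0.
From s0 via λ: add s10.
From s10 via λ: add s9.
From s9 via λ: add s1, s8.
No new states can be added; the closed set is {s0, s1, s4, s6, s8, s9, s10}.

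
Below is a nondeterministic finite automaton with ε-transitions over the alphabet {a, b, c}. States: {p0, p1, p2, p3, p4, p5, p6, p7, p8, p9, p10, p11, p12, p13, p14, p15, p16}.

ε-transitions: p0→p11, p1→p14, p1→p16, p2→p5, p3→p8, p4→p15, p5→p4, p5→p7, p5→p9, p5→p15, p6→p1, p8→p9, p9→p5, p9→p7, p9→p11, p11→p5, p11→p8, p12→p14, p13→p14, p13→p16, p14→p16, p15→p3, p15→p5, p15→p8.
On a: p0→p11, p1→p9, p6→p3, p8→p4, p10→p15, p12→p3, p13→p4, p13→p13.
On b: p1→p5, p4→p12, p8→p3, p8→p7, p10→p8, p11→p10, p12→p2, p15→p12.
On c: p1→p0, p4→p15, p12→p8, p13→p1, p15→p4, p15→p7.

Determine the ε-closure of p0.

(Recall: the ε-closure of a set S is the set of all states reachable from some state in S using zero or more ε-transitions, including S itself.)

{p0, p3, p4, p5, p7, p8, p9, p11, p15}

Start with {p0}.
From p0 via ε: add p11.
From p11 via ε: add p5, p8.
From p5 via ε: add p4, p7, p9, p15.
From p15 via ε: add p3.
No new states can be added; the closed set is {p0, p3, p4, p5, p7, p8, p9, p11, p15}.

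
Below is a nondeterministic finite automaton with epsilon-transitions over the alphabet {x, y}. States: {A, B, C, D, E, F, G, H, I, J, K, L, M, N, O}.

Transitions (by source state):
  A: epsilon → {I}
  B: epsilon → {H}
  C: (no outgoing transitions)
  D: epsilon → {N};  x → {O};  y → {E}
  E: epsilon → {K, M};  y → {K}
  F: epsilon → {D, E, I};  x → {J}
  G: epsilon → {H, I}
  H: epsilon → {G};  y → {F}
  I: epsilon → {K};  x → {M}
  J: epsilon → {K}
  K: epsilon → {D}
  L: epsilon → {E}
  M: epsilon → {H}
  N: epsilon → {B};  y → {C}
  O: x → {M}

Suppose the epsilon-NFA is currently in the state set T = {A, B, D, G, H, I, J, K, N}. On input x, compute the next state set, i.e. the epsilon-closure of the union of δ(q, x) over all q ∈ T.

{B, D, G, H, I, K, M, N, O}

D on x → {O}.
I on x → {M}.
No x-transition from A, B, G, H, J, K, N.
Union after reading x: {M, O}.
Now take the epsilon-closure:
From M via epsilon: add H.
From H via epsilon: add G.
From G via epsilon: add I.
From I via epsilon: add K.
From K via epsilon: add D.
From D via epsilon: add N.
From N via epsilon: add B.
No new states can be added; the closed set is {B, D, G, H, I, K, M, N, O}.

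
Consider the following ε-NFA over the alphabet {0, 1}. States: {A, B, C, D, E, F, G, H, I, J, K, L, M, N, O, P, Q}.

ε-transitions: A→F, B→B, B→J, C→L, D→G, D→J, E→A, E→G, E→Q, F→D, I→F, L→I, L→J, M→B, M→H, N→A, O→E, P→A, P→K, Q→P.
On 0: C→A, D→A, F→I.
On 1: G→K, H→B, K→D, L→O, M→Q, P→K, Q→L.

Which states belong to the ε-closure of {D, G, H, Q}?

Start with {D, G, H, Q}.
From D via ε: add J.
From Q via ε: add P.
From P via ε: add A, K.
From A via ε: add F.
No new states can be added; the closed set is {A, D, F, G, H, J, K, P, Q}.

{A, D, F, G, H, J, K, P, Q}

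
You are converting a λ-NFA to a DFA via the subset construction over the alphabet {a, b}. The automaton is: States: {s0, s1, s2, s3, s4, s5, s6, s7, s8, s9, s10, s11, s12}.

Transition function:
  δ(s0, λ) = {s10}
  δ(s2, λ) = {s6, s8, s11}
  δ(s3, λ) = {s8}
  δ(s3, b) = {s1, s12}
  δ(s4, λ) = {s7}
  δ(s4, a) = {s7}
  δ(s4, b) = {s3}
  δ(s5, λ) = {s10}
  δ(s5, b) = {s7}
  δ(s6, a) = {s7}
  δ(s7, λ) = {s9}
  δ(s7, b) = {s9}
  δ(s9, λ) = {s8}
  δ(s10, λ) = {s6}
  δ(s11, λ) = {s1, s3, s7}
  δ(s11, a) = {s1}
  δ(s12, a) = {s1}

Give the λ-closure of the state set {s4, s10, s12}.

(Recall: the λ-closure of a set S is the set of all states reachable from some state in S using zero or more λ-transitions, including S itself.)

{s4, s6, s7, s8, s9, s10, s12}

Start with {s4, s10, s12}.
From s4 via λ: add s7.
From s10 via λ: add s6.
From s7 via λ: add s9.
From s9 via λ: add s8.
No new states can be added; the closed set is {s4, s6, s7, s8, s9, s10, s12}.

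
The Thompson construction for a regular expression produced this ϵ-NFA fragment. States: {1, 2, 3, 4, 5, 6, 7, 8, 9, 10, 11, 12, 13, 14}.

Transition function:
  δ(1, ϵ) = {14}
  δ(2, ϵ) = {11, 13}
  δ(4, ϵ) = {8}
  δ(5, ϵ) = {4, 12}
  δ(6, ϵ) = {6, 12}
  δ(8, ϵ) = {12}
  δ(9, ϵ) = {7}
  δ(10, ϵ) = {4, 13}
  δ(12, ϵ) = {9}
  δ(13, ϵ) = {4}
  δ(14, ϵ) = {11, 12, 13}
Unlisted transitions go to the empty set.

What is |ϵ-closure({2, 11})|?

Start with {2, 11}.
From 2 via ϵ: add 13.
From 13 via ϵ: add 4.
From 4 via ϵ: add 8.
From 8 via ϵ: add 12.
From 12 via ϵ: add 9.
From 9 via ϵ: add 7.
ϵ-closure = {2, 4, 7, 8, 9, 11, 12, 13}, which has 8 states.

8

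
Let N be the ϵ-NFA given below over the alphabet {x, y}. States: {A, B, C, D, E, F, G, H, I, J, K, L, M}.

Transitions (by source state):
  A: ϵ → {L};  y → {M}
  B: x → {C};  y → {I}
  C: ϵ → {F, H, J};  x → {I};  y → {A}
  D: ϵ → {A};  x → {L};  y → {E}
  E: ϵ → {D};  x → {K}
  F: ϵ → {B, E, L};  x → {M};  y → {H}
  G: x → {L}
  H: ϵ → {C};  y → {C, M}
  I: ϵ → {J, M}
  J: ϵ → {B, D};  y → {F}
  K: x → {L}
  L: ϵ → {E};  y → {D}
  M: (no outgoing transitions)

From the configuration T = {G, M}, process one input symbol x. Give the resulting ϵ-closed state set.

{A, D, E, L}

G on x → {L}.
No x-transition from M.
Union after reading x: {L}.
Now take the ϵ-closure:
From L via ϵ: add E.
From E via ϵ: add D.
From D via ϵ: add A.
No new states can be added; the closed set is {A, D, E, L}.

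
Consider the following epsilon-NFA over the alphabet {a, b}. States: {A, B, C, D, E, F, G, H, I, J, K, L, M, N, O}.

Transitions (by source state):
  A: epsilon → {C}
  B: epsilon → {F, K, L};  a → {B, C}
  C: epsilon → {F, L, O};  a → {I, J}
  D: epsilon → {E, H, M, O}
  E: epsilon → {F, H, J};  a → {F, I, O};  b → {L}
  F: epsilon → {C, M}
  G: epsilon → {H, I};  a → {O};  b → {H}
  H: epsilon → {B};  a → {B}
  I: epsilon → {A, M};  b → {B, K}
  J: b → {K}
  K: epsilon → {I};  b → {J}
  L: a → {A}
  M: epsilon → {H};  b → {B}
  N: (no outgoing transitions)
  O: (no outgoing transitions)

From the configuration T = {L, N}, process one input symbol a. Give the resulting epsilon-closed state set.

{A, B, C, F, H, I, K, L, M, O}

L on a → {A}.
No a-transition from N.
Union after reading a: {A}.
Now take the epsilon-closure:
From A via epsilon: add C.
From C via epsilon: add F, L, O.
From F via epsilon: add M.
From M via epsilon: add H.
From H via epsilon: add B.
From B via epsilon: add K.
From K via epsilon: add I.
No new states can be added; the closed set is {A, B, C, F, H, I, K, L, M, O}.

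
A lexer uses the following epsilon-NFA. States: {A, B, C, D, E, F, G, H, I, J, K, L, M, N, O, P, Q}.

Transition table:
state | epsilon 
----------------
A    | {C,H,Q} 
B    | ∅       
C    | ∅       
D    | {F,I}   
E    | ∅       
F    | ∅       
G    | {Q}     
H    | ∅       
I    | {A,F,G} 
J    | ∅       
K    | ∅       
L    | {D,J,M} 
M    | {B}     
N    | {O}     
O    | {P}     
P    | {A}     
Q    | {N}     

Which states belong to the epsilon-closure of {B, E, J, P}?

Start with {B, E, J, P}.
From P via epsilon: add A.
From A via epsilon: add C, H, Q.
From Q via epsilon: add N.
From N via epsilon: add O.
No new states can be added; the closed set is {A, B, C, E, H, J, N, O, P, Q}.

{A, B, C, E, H, J, N, O, P, Q}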